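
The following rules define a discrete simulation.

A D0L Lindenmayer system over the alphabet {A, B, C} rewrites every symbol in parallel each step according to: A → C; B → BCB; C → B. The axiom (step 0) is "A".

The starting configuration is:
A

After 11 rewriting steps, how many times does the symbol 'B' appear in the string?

2378

k=0  A
k=1  C
k=2  B
k=3  BCB
k=4  BCBBBCB
k=5  BCBBBCBBCBBCBBBCB
k=6  BCBBBCBBCBBCBBBCBBCBBBCBBCBBBCBBCBBCBBBCB
k=7  BCBBBCBBCBBCBBBCBBCBBBCBBCBBBCBBCBBCBBBCBBCBBBCBBCBBCBBBCBBCBBBCBBCBBCBBBCBBCBBBCBBCBBBCBBCBBCBBBCB
k=8  BCBBBCBBCBBCBBBCBBCBBBCBBCBBBCBBCBBCBBBCBBCBBBCBBCBBCBBBCB…BCBBBCBBCBBCBBBCBBCBBBCBBCBBCBBBCBBCBBBCBBCBBBCBBCBBCBBBCB  (len 239)
k=9  BCBBBCBBCBBCBBBCBBCBBBCBBCBBBCBBCBBCBBBCBBCBBBCBBCBBCBBBCB…BCBBBCBBCBBCBBBCBBCBBBCBBCBBCBBBCBBCBBBCBBCBBBCBBCBBCBBBCB  (len 577)
k=10  BCBBBCBBCBBCBBBCBBCBBBCBBCBBBCBBCBBCBBBCBBCBBBCBBCBBCBBBCB…BCBBBCBBCBBCBBBCBBCBBBCBBCBBCBBBCBBCBBBCBBCBBBCBBCBBCBBBCB  (len 1393)
k=11  BCBBBCBBCBBCBBBCBBCBBBCBBCBBBCBBCBBCBBBCBBCBBBCBBCBBCBBBCB…BCBBBCBBCBBCBBBCBBCBBBCBBCBBCBBBCBBCBBBCBBCBBBCBBCBBCBBBCB  (len 3363)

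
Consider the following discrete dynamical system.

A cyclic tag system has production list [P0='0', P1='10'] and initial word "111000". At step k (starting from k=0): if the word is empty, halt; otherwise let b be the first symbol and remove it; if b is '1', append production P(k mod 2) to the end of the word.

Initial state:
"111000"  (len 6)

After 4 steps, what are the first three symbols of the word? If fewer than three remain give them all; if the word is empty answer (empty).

t=0: "111000"  (len 6)
t=1: "110000"  (len 6)
t=2: "1000010"  (len 7)
t=3: "0000100"  (len 7)
t=4: "000100"  (len 6)

000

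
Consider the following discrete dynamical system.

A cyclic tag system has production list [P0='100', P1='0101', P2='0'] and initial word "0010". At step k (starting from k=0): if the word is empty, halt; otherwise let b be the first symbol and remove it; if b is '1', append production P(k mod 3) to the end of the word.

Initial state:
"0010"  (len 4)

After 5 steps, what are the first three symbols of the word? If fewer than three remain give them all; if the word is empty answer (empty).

(empty)

gen 0: "0010"  (len 4)
gen 1: "010"  (len 3)
gen 2: "10"  (len 2)
gen 3: "00"  (len 2)
gen 4: "0"  (len 1)
gen 5: (halted — word empty)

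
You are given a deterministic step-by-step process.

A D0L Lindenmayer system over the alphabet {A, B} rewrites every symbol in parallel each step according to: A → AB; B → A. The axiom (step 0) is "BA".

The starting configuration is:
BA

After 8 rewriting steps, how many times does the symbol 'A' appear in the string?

t=0: BA
t=1: AAB
t=2: ABABA
t=3: ABAABAAB
t=4: ABAABABAABABA
t=5: ABAABABAABAABABAABAAB
t=6: ABAABABAABAABABAABABAABAABABAABABA
t=7: ABAABABAABAABABAABABAABAABABAABAABABAABABAABAABABAABAAB
t=8: ABAABABAABAABABAABABAABAABABAABAABABAABABAABAABABAABABAABAABABAABAABABAABABAABAABABAABABA

55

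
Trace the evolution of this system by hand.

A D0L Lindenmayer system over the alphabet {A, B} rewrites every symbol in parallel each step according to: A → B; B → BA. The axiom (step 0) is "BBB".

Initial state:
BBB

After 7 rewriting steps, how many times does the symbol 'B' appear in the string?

0) BBB
1) BABABA
2) BABBABBAB
3) BABBABABBABABBA
4) BABBABABBABBABABBABBABAB
5) BABBABABBABBABABBABABBABBABABBABABBABBA
6) BABBABABBABBABABBABABBABBABABBABBABABBABABBABBABABBABBABABBABAB
7) BABBABABBABBABABBABABBABBABABBABBABABBABABBABBABABBABABBABBABABBABBABABBABABBABBABABBABABBABBABABBABBA

63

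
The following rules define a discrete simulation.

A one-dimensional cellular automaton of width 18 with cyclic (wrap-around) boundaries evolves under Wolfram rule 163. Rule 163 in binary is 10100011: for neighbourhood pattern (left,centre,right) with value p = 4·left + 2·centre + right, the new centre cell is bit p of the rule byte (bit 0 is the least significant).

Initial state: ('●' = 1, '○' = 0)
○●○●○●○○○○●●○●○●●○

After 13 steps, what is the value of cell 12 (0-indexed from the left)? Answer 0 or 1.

k=0  ○●○●○●○○○○●●○●○●●○
k=1  ●○●○●○○●●●○○●○●○○○
k=2  ○●○●○○●○●○○●○●○○●●
k=3  ●○●○○●○●○○●○●○○●○○
k=4  ○●○○●○●○○●○●○○●○○●
k=5  ●○○●○●○○●○●○○●○○●○
k=6  ○○●○●○○●○●○○●○○●○●
k=7  ○●○●○○●○●○○●○○●○●○
k=8  ●○●○○●○●○○●○○●○●○○
k=9  ○●○○●○●○○●○○●○●○○●
k=10  ●○○●○●○○●○○●○●○○●○
k=11  ○○●○●○○●○○●○●○○●○●
k=12  ○●○●○○●○○●○●○○●○●○
k=13  ●○●○○●○○●○●○○●○●○○

0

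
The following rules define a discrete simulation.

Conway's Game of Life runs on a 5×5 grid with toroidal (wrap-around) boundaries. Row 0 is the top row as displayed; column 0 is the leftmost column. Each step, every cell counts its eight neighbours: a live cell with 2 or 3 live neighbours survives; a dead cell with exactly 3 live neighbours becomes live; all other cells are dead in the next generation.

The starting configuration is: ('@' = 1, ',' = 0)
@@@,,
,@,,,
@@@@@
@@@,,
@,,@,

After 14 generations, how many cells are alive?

k=0  @@@,,
,@,,,
@@@@@
@@@,,
@,,@,
k=1  @,@,@
,,,,,
,,,@@
,,,,,
,,,@,
k=2  ,,,@@
@,,,,
,,,,,
,,,@@
,,,@@
k=3  @,,@,
,,,,@
,,,,@
,,,@@
@,@,,
k=4  @@,@,
@,,@@
@,,,@
@,,@@
@@@,,
k=5  ,,,@,
,,@@,
,@,,,
,,@@,
,,,,,
k=6  ,,@@,
,,@@,
,@,,,
,,@,,
,,@@,
k=7  ,@,,@
,@,@,
,@,@,
,@@@,
,@,,,
k=8  ,@,,,
,@,@@
@@,@@
@@,@,
,@,@,
k=9  ,@,@@
,@,@,
,,,,,
,,,@,
,@,,@
k=10  ,@,@@
@,,@@
,,@,,
,,,,,
,,,,@
k=11  ,,@,,
@@,,,
,,,@@
,,,,,
@,,@@
k=12  ,,@@,
@@@@@
@,,,@
@,,,,
,,,@@
k=13  ,,,,,
,,,,,
,,@,,
@,,@,
,,@@@
k=14  ,,,@,
,,,,,
,,,,,
,@,,,
,,@@@

5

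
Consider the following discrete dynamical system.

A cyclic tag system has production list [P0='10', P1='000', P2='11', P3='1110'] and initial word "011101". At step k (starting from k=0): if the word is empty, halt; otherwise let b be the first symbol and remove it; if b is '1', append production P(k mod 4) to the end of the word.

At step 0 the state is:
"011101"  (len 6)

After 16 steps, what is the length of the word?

k=0  "011101"  (len 6)
k=1  "11101"  (len 5)
k=2  "1101000"  (len 7)
k=3  "10100011"  (len 8)
k=4  "01000111110"  (len 11)
k=5  "1000111110"  (len 10)
k=6  "000111110000"  (len 12)
k=7  "00111110000"  (len 11)
k=8  "0111110000"  (len 10)
k=9  "111110000"  (len 9)
k=10  "11110000000"  (len 11)
k=11  "111000000011"  (len 12)
k=12  "110000000111110"  (len 15)
k=13  "1000000011111010"  (len 16)
k=14  "000000011111010000"  (len 18)
k=15  "00000011111010000"  (len 17)
k=16  "0000011111010000"  (len 16)

16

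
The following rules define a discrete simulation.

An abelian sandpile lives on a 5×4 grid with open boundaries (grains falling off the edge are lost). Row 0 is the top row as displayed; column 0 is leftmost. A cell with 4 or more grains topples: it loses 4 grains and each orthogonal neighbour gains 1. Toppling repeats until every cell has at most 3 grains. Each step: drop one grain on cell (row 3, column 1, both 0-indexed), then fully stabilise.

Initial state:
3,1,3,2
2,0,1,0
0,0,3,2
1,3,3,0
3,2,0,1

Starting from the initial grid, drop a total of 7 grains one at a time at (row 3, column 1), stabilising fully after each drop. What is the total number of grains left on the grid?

33

k=0  3,1,3,2
2,0,1,0
0,0,3,2
1,3,3,0
3,2,0,1
k=1  3,1,3,2
2,0,2,0
0,2,0,3
2,1,1,1
3,3,1,1
k=2  3,1,3,2
2,0,2,0
0,2,0,3
2,2,1,1
3,3,1,1
k=3  3,1,3,2
2,0,2,0
0,2,0,3
2,3,1,1
3,3,1,1
k=4  3,1,3,2
2,0,2,0
1,3,0,3
0,2,2,1
1,1,2,1
k=5  3,1,3,2
2,0,2,0
1,3,0,3
0,3,2,1
1,1,2,1
k=6  3,1,3,2
2,1,2,0
2,0,1,3
1,1,3,1
1,2,2,1
k=7  3,1,3,2
2,1,2,0
2,0,1,3
1,2,3,1
1,2,2,1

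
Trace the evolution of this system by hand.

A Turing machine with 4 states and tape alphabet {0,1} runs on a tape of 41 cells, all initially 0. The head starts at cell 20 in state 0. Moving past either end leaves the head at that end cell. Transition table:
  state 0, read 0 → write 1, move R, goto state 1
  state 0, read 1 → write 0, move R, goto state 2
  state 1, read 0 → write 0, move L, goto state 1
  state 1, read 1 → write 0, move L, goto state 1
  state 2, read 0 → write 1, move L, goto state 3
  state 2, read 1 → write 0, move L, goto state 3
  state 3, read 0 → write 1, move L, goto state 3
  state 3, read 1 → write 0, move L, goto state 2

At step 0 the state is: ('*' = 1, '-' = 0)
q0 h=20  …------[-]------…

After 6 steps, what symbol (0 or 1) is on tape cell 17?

0

step 0: q0 h=20  …------[-]------…
step 1: q1 h=21  …-----*[-]------…
step 2: q1 h=20  …------[*]------…
step 3: q1 h=19  …------[-]------…
step 4: q1 h=18  …------[-]------…
step 5: q1 h=17  …------[-]------…
step 6: q1 h=16  …------[-]------…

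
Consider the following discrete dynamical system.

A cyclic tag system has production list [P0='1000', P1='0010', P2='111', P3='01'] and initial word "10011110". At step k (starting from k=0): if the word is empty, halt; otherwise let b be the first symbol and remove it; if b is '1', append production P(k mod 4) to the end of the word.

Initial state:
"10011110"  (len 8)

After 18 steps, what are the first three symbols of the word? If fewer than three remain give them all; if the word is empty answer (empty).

0) "10011110"  (len 8)
1) "00111101000"  (len 11)
2) "0111101000"  (len 10)
3) "111101000"  (len 9)
4) "1110100001"  (len 10)
5) "1101000011000"  (len 13)
6) "1010000110000010"  (len 16)
7) "010000110000010111"  (len 18)
8) "10000110000010111"  (len 17)
9) "00001100000101111000"  (len 20)
10) "0001100000101111000"  (len 19)
11) "001100000101111000"  (len 18)
12) "01100000101111000"  (len 17)
13) "1100000101111000"  (len 16)
14) "1000001011110000010"  (len 19)
15) "000001011110000010111"  (len 21)
16) "00001011110000010111"  (len 20)
17) "0001011110000010111"  (len 19)
18) "001011110000010111"  (len 18)

001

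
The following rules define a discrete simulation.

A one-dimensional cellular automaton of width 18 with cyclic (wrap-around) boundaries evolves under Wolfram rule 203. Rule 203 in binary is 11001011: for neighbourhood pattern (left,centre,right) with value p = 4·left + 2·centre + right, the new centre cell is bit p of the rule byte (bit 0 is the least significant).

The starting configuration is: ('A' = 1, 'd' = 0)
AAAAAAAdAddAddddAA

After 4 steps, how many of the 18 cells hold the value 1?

step 0: AAAAAAAdAddAddddAA
step 1: AAAAAAAdddAddAAAAA
step 2: AAAAAAAdAAddAAAAAA
step 3: AAAAAAAdAAdAAAAAAA
step 4: AAAAAAAdAAdAAAAAAA

16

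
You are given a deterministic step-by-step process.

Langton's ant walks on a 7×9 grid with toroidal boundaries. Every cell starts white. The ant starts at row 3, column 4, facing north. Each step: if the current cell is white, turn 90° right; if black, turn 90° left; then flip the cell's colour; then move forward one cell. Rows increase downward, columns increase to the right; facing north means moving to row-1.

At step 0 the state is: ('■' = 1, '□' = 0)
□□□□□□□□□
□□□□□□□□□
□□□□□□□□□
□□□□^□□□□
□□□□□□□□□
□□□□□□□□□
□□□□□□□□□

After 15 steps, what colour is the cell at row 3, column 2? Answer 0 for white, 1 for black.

1

[0] □□□□□□□□□
□□□□□□□□□
□□□□□□□□□
□□□□^□□□□
□□□□□□□□□
□□□□□□□□□
□□□□□□□□□
[1] □□□□□□□□□
□□□□□□□□□
□□□□□□□□□
□□□□■>□□□
□□□□□□□□□
□□□□□□□□□
□□□□□□□□□
[2] □□□□□□□□□
□□□□□□□□□
□□□□□□□□□
□□□□■■□□□
□□□□□v□□□
□□□□□□□□□
□□□□□□□□□
[3] □□□□□□□□□
□□□□□□□□□
□□□□□□□□□
□□□□■■□□□
□□□□<■□□□
□□□□□□□□□
□□□□□□□□□
[4] □□□□□□□□□
□□□□□□□□□
□□□□□□□□□
□□□□^■□□□
□□□□■■□□□
□□□□□□□□□
□□□□□□□□□
[5] □□□□□□□□□
□□□□□□□□□
□□□□□□□□□
□□□<□■□□□
□□□□■■□□□
□□□□□□□□□
□□□□□□□□□
[6] □□□□□□□□□
□□□□□□□□□
□□□^□□□□□
□□□■□■□□□
□□□□■■□□□
□□□□□□□□□
□□□□□□□□□
[7] □□□□□□□□□
□□□□□□□□□
□□□■>□□□□
□□□■□■□□□
□□□□■■□□□
□□□□□□□□□
□□□□□□□□□
[8] □□□□□□□□□
□□□□□□□□□
□□□■■□□□□
□□□■v■□□□
□□□□■■□□□
□□□□□□□□□
□□□□□□□□□
[9] □□□□□□□□□
□□□□□□□□□
□□□■■□□□□
□□□<■■□□□
□□□□■■□□□
□□□□□□□□□
□□□□□□□□□
[10] □□□□□□□□□
□□□□□□□□□
□□□■■□□□□
□□□□■■□□□
□□□v■■□□□
□□□□□□□□□
□□□□□□□□□
[11] □□□□□□□□□
□□□□□□□□□
□□□■■□□□□
□□□□■■□□□
□□<■■■□□□
□□□□□□□□□
□□□□□□□□□
[12] □□□□□□□□□
□□□□□□□□□
□□□■■□□□□
□□^□■■□□□
□□■■■■□□□
□□□□□□□□□
□□□□□□□□□
[13] □□□□□□□□□
□□□□□□□□□
□□□■■□□□□
□□■>■■□□□
□□■■■■□□□
□□□□□□□□□
□□□□□□□□□
[14] □□□□□□□□□
□□□□□□□□□
□□□■■□□□□
□□■■■■□□□
□□■v■■□□□
□□□□□□□□□
□□□□□□□□□
[15] □□□□□□□□□
□□□□□□□□□
□□□■■□□□□
□□■■■■□□□
□□■□>■□□□
□□□□□□□□□
□□□□□□□□□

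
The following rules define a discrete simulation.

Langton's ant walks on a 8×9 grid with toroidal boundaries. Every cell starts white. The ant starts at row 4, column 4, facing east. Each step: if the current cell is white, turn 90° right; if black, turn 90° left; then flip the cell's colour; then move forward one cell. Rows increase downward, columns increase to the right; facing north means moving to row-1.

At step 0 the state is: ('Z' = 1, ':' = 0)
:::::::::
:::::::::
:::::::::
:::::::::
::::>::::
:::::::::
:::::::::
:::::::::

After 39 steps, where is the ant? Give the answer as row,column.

4,1

t=0: :::::::::
:::::::::
:::::::::
:::::::::
::::>::::
:::::::::
:::::::::
:::::::::
t=1: :::::::::
:::::::::
:::::::::
:::::::::
::::Z::::
::::v::::
:::::::::
:::::::::
t=2: :::::::::
:::::::::
:::::::::
:::::::::
::::Z::::
:::<Z::::
:::::::::
:::::::::
t=3: :::::::::
:::::::::
:::::::::
:::::::::
:::^Z::::
:::ZZ::::
:::::::::
:::::::::
t=4: :::::::::
:::::::::
:::::::::
:::::::::
:::Z>::::
:::ZZ::::
:::::::::
:::::::::
t=5: :::::::::
:::::::::
:::::::::
::::^::::
:::Z:::::
:::ZZ::::
:::::::::
:::::::::
t=6: :::::::::
:::::::::
:::::::::
::::Z>:::
:::Z:::::
:::ZZ::::
:::::::::
:::::::::
t=7: :::::::::
:::::::::
:::::::::
::::ZZ:::
:::Z:v:::
:::ZZ::::
:::::::::
:::::::::
t=8: :::::::::
:::::::::
:::::::::
::::ZZ:::
:::Z<Z:::
:::ZZ::::
:::::::::
:::::::::
t=9: :::::::::
:::::::::
:::::::::
::::^Z:::
:::ZZZ:::
:::ZZ::::
:::::::::
:::::::::
t=10: :::::::::
:::::::::
:::::::::
:::<:Z:::
:::ZZZ:::
:::ZZ::::
:::::::::
:::::::::
t=11: :::::::::
:::::::::
:::^:::::
:::Z:Z:::
:::ZZZ:::
:::ZZ::::
:::::::::
:::::::::
t=12: :::::::::
:::::::::
:::Z>::::
:::Z:Z:::
:::ZZZ:::
:::ZZ::::
:::::::::
:::::::::
t=13: :::::::::
:::::::::
:::ZZ::::
:::ZvZ:::
:::ZZZ:::
:::ZZ::::
:::::::::
:::::::::
t=14: :::::::::
:::::::::
:::ZZ::::
:::<ZZ:::
:::ZZZ:::
:::ZZ::::
:::::::::
:::::::::
t=15: :::::::::
:::::::::
:::ZZ::::
::::ZZ:::
:::vZZ:::
:::ZZ::::
:::::::::
:::::::::
t=16: :::::::::
:::::::::
:::ZZ::::
::::ZZ:::
::::>Z:::
:::ZZ::::
:::::::::
:::::::::
t=17: :::::::::
:::::::::
:::ZZ::::
::::^Z:::
:::::Z:::
:::ZZ::::
:::::::::
:::::::::
t=18: :::::::::
:::::::::
:::ZZ::::
:::<:Z:::
:::::Z:::
:::ZZ::::
:::::::::
:::::::::
t=19: :::::::::
:::::::::
:::^Z::::
:::Z:Z:::
:::::Z:::
:::ZZ::::
:::::::::
:::::::::
t=20: :::::::::
:::::::::
::<:Z::::
:::Z:Z:::
:::::Z:::
:::ZZ::::
:::::::::
:::::::::
t=21: :::::::::
::^::::::
::Z:Z::::
:::Z:Z:::
:::::Z:::
:::ZZ::::
:::::::::
:::::::::
t=22: :::::::::
::Z>:::::
::Z:Z::::
:::Z:Z:::
:::::Z:::
:::ZZ::::
:::::::::
:::::::::
t=23: :::::::::
::ZZ:::::
::ZvZ::::
:::Z:Z:::
:::::Z:::
:::ZZ::::
:::::::::
:::::::::
t=24: :::::::::
::ZZ:::::
::<ZZ::::
:::Z:Z:::
:::::Z:::
:::ZZ::::
:::::::::
:::::::::
t=25: :::::::::
::ZZ:::::
:::ZZ::::
::vZ:Z:::
:::::Z:::
:::ZZ::::
:::::::::
:::::::::
t=26: :::::::::
::ZZ:::::
:::ZZ::::
:<ZZ:Z:::
:::::Z:::
:::ZZ::::
:::::::::
:::::::::
t=27: :::::::::
::ZZ:::::
:^:ZZ::::
:ZZZ:Z:::
:::::Z:::
:::ZZ::::
:::::::::
:::::::::
t=28: :::::::::
::ZZ:::::
:Z>ZZ::::
:ZZZ:Z:::
:::::Z:::
:::ZZ::::
:::::::::
:::::::::
t=29: :::::::::
::ZZ:::::
:ZZZZ::::
:ZvZ:Z:::
:::::Z:::
:::ZZ::::
:::::::::
:::::::::
t=30: :::::::::
::ZZ:::::
:ZZZZ::::
:Z:>:Z:::
:::::Z:::
:::ZZ::::
:::::::::
:::::::::
t=31: :::::::::
::ZZ:::::
:ZZ^Z::::
:Z:::Z:::
:::::Z:::
:::ZZ::::
:::::::::
:::::::::
t=32: :::::::::
::ZZ:::::
:Z<:Z::::
:Z:::Z:::
:::::Z:::
:::ZZ::::
:::::::::
:::::::::
t=33: :::::::::
::ZZ:::::
:Z::Z::::
:Zv::Z:::
:::::Z:::
:::ZZ::::
:::::::::
:::::::::
t=34: :::::::::
::ZZ:::::
:Z::Z::::
:<Z::Z:::
:::::Z:::
:::ZZ::::
:::::::::
:::::::::
t=35: :::::::::
::ZZ:::::
:Z::Z::::
::Z::Z:::
:v:::Z:::
:::ZZ::::
:::::::::
:::::::::
t=36: :::::::::
::ZZ:::::
:Z::Z::::
::Z::Z:::
<Z:::Z:::
:::ZZ::::
:::::::::
:::::::::
t=37: :::::::::
::ZZ:::::
:Z::Z::::
^:Z::Z:::
ZZ:::Z:::
:::ZZ::::
:::::::::
:::::::::
t=38: :::::::::
::ZZ:::::
:Z::Z::::
Z>Z::Z:::
ZZ:::Z:::
:::ZZ::::
:::::::::
:::::::::
t=39: :::::::::
::ZZ:::::
:Z::Z::::
ZZZ::Z:::
Zv:::Z:::
:::ZZ::::
:::::::::
:::::::::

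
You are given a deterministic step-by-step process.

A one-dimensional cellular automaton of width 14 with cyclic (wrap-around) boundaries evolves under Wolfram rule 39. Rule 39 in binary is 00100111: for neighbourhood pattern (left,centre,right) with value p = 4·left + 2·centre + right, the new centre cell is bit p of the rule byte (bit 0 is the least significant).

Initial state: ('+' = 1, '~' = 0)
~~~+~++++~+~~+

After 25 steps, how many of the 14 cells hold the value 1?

8

gen 0: ~~~+~++++~+~~+
gen 1: ~++++~~~~++~++
gen 2: +~~~~~+++~~+~~
gen 3: +~++++~~~~++~+
gen 4: ~+~~~~~+++~~+~
gen 5: ++~++++~~~~++~
gen 6: ~~+~~~~~+++~~+
gen 7: ~++~++++~~~~++
gen 8: +~~+~~~~~+++~~
gen 9: +~++~++++~~~~+
gen 10: ~+~~+~~~~~+++~
gen 11: ++~++~++++~~~~
gen 12: ~~+~~+~~~~~+++
gen 13: ~++~++~++++~~~
gen 14: +~~+~~+~~~~~++
gen 15: ~~++~++~++++~~
gen 16: ++~~+~~+~~~~~+
gen 17: ~~~++~++~++++~
gen 18: +++~~+~~+~~~~~
gen 19: ~~~~++~++~++++
gen 20: ~+++~~+~~+~~~~
gen 21: +~~~~++~++~+++
gen 22: ~~+++~~+~~+~~~
gen 23: ++~~~~++~++~++
gen 24: ~~~+++~~+~~+~~
gen 25: +++~~~~++~++~+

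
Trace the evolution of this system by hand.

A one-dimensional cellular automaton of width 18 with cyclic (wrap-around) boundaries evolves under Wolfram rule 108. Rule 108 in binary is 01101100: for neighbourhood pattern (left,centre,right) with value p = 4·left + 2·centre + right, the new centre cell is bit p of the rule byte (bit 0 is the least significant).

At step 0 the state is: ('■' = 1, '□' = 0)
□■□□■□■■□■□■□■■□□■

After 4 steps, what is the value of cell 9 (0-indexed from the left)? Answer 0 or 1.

t=0: □■□□■□■■□■□■□■■□□■
t=1: ■■□□■■■■■■■■■■■□□■
t=2: □■□□■□□□□□□□□□■□□■
t=3: ■■□□■□□□□□□□□□■□□■
t=4: □■□□■□□□□□□□□□■□□■

0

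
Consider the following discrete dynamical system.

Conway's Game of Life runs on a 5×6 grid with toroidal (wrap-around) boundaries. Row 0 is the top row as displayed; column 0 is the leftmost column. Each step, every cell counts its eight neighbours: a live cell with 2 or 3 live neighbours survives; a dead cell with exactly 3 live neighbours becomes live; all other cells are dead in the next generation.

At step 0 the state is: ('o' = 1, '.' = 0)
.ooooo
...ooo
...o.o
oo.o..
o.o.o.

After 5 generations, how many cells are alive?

gen 0: .ooooo
...ooo
...o.o
oo.o..
o.o.o.
gen 1: .o....
......
...o.o
oo.o..
......
gen 2: ......
......
o.o.o.
o.o.o.
ooo...
gen 3: .o....
......
......
o.o...
o.oo.o
gen 4: ooo...
......
......
o.oo.o
o.oo.o
gen 5: o.oo.o
.o....
......
o.oo.o
......

9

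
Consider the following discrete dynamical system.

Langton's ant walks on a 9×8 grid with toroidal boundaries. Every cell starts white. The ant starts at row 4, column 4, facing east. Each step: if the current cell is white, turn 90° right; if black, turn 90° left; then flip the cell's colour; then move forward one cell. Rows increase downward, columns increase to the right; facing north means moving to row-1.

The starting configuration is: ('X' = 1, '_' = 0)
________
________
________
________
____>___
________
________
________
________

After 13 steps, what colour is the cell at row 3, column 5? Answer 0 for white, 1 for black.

1

k=0  ________
________
________
________
____>___
________
________
________
________
k=1  ________
________
________
________
____X___
____v___
________
________
________
k=2  ________
________
________
________
____X___
___<X___
________
________
________
k=3  ________
________
________
________
___^X___
___XX___
________
________
________
k=4  ________
________
________
________
___X>___
___XX___
________
________
________
k=5  ________
________
________
____^___
___X____
___XX___
________
________
________
k=6  ________
________
________
____X>__
___X____
___XX___
________
________
________
k=7  ________
________
________
____XX__
___X_v__
___XX___
________
________
________
k=8  ________
________
________
____XX__
___X<X__
___XX___
________
________
________
k=9  ________
________
________
____^X__
___XXX__
___XX___
________
________
________
k=10  ________
________
________
___<_X__
___XXX__
___XX___
________
________
________
k=11  ________
________
___^____
___X_X__
___XXX__
___XX___
________
________
________
k=12  ________
________
___X>___
___X_X__
___XXX__
___XX___
________
________
________
k=13  ________
________
___XX___
___XvX__
___XXX__
___XX___
________
________
________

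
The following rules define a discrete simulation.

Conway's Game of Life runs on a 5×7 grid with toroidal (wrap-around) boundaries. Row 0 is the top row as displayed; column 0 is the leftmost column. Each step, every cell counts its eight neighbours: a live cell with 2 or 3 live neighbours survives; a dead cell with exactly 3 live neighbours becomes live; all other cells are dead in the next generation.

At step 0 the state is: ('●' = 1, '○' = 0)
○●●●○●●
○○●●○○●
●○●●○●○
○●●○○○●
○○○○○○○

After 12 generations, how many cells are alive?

10

0) ○●●●○●●
○○●●○○●
●○●●○●○
○●●○○○●
○○○○○○○
1) ●●○●●●●
○○○○○○○
●○○○●●○
●●●●○○●
○○○●○●●
2) ●○●●○○○
○●○●○○○
●○●●●●○
○●●●○○○
○○○○○○○
3) ○●●●○○○
●○○○○○●
●○○○○○○
○●○○○○○
○○○○○○○
4) ●●●○○○○
●○●○○○●
●●○○○○●
○○○○○○○
○●○○○○○
5) ○○●○○○●
○○●○○○○
○●○○○○●
○●○○○○○
●●●○○○○
6) ●○●●○○○
●●●○○○○
●●●○○○○
○○○○○○○
●○●○○○○
7) ●○○●○○●
○○○○○○●
●○●○○○○
●○●○○○○
○○●●○○○
8) ●○●●○○●
○●○○○○●
●○○○○○●
○○●○○○○
●○●●○○●
9) ○○○●○●○
○●●○○●○
●●○○○○●
○○●●○○○
●○○○○○●
10) ●●●○●●○
○●●○●●○
●○○●○○●
○○●○○○○
○○●●●○●
11) ●○○○○○○
○○○○○○○
●○○●●●●
●●●○●●●
●○○○●○●
12) ●○○○○○●
●○○○●●○
○○●●○○○
○○●○○○○
○○○●●○○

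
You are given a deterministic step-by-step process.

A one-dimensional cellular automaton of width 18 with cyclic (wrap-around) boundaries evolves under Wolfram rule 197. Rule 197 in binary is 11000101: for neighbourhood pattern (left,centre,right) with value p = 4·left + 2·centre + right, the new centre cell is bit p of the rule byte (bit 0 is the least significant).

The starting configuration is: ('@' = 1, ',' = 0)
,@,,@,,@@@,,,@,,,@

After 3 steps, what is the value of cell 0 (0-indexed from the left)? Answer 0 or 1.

0) ,@,,@,,@@@,,,@,,,@
1) ,@,,@,,,@@,@,@,@,@
2) ,@,,@,@,,@,@,@,@,@
3) ,@,,@,@,,@,@,@,@,@

0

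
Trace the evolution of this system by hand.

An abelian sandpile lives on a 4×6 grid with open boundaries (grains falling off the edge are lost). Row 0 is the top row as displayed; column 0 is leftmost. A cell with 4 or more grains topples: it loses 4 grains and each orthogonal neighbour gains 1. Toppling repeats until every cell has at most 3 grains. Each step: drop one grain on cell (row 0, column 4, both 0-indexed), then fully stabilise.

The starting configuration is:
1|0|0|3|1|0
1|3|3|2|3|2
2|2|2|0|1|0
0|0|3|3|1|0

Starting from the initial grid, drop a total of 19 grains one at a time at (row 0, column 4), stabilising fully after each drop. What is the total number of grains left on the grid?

gen 0: 1|0|0|3|1|0
1|3|3|2|3|2
2|2|2|0|1|0
0|0|3|3|1|0
gen 1: 1|0|0|3|2|0
1|3|3|2|3|2
2|2|2|0|1|0
0|0|3|3|1|0
gen 2: 1|0|0|3|3|0
1|3|3|2|3|2
2|2|2|0|1|0
0|0|3|3|1|0
gen 3: 1|1|2|1|2|1
2|0|1|1|1|3
2|3|3|1|2|0
0|0|3|3|1|0
gen 4: 1|1|2|1|3|1
2|0|1|1|1|3
2|3|3|1|2|0
0|0|3|3|1|0
gen 5: 1|1|2|2|0|2
2|0|1|1|2|3
2|3|3|1|2|0
0|0|3|3|1|0
gen 6: 1|1|2|2|1|2
2|0|1|1|2|3
2|3|3|1|2|0
0|0|3|3|1|0
gen 7: 1|1|2|2|2|2
2|0|1|1|2|3
2|3|3|1|2|0
0|0|3|3|1|0
gen 8: 1|1|2|2|3|2
2|0|1|1|2|3
2|3|3|1|2|0
0|0|3|3|1|0
gen 9: 1|1|2|3|0|3
2|0|1|1|3|3
2|3|3|1|2|0
0|0|3|3|1|0
gen 10: 1|1|2|3|1|3
2|0|1|1|3|3
2|3|3|1|2|0
0|0|3|3|1|0
gen 11: 1|1|2|3|2|3
2|0|1|1|3|3
2|3|3|1|2|0
0|0|3|3|1|0
gen 12: 1|1|2|3|3|3
2|0|1|1|3|3
2|3|3|1|2|0
0|0|3|3|1|0
gen 13: 1|1|3|0|3|1
2|0|1|3|1|1
2|3|3|1|3|1
0|0|3|3|1|0
gen 14: 1|1|3|1|0|2
2|0|1|3|2|1
2|3|3|1|3|1
0|0|3|3|1|0
gen 15: 1|1|3|1|1|2
2|0|1|3|2|1
2|3|3|1|3|1
0|0|3|3|1|0
gen 16: 1|1|3|1|2|2
2|0|1|3|2|1
2|3|3|1|3|1
0|0|3|3|1|0
gen 17: 1|1|3|1|3|2
2|0|1|3|2|1
2|3|3|1|3|1
0|0|3|3|1|0
gen 18: 1|1|3|2|0|3
2|0|1|3|3|1
2|3|3|1|3|1
0|0|3|3|1|0
gen 19: 1|1|3|2|1|3
2|0|1|3|3|1
2|3|3|1|3|1
0|0|3|3|1|0

41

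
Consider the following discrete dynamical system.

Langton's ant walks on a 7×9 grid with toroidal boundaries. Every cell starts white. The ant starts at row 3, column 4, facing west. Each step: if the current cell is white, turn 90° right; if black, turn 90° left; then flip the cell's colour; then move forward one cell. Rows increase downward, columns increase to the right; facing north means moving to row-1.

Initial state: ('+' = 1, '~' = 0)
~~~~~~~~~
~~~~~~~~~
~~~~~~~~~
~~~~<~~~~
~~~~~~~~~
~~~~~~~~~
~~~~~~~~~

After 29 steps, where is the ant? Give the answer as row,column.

gen 0: ~~~~~~~~~
~~~~~~~~~
~~~~~~~~~
~~~~<~~~~
~~~~~~~~~
~~~~~~~~~
~~~~~~~~~
gen 1: ~~~~~~~~~
~~~~~~~~~
~~~~^~~~~
~~~~+~~~~
~~~~~~~~~
~~~~~~~~~
~~~~~~~~~
gen 2: ~~~~~~~~~
~~~~~~~~~
~~~~+>~~~
~~~~+~~~~
~~~~~~~~~
~~~~~~~~~
~~~~~~~~~
gen 3: ~~~~~~~~~
~~~~~~~~~
~~~~++~~~
~~~~+v~~~
~~~~~~~~~
~~~~~~~~~
~~~~~~~~~
gen 4: ~~~~~~~~~
~~~~~~~~~
~~~~++~~~
~~~~<+~~~
~~~~~~~~~
~~~~~~~~~
~~~~~~~~~
gen 5: ~~~~~~~~~
~~~~~~~~~
~~~~++~~~
~~~~~+~~~
~~~~v~~~~
~~~~~~~~~
~~~~~~~~~
gen 6: ~~~~~~~~~
~~~~~~~~~
~~~~++~~~
~~~~~+~~~
~~~<+~~~~
~~~~~~~~~
~~~~~~~~~
gen 7: ~~~~~~~~~
~~~~~~~~~
~~~~++~~~
~~~^~+~~~
~~~++~~~~
~~~~~~~~~
~~~~~~~~~
gen 8: ~~~~~~~~~
~~~~~~~~~
~~~~++~~~
~~~+>+~~~
~~~++~~~~
~~~~~~~~~
~~~~~~~~~
gen 9: ~~~~~~~~~
~~~~~~~~~
~~~~++~~~
~~~+++~~~
~~~+v~~~~
~~~~~~~~~
~~~~~~~~~
gen 10: ~~~~~~~~~
~~~~~~~~~
~~~~++~~~
~~~+++~~~
~~~+~>~~~
~~~~~~~~~
~~~~~~~~~
gen 11: ~~~~~~~~~
~~~~~~~~~
~~~~++~~~
~~~+++~~~
~~~+~+~~~
~~~~~v~~~
~~~~~~~~~
gen 12: ~~~~~~~~~
~~~~~~~~~
~~~~++~~~
~~~+++~~~
~~~+~+~~~
~~~~<+~~~
~~~~~~~~~
gen 13: ~~~~~~~~~
~~~~~~~~~
~~~~++~~~
~~~+++~~~
~~~+^+~~~
~~~~++~~~
~~~~~~~~~
gen 14: ~~~~~~~~~
~~~~~~~~~
~~~~++~~~
~~~+++~~~
~~~++>~~~
~~~~++~~~
~~~~~~~~~
gen 15: ~~~~~~~~~
~~~~~~~~~
~~~~++~~~
~~~++^~~~
~~~++~~~~
~~~~++~~~
~~~~~~~~~
gen 16: ~~~~~~~~~
~~~~~~~~~
~~~~++~~~
~~~+<~~~~
~~~++~~~~
~~~~++~~~
~~~~~~~~~
gen 17: ~~~~~~~~~
~~~~~~~~~
~~~~++~~~
~~~+~~~~~
~~~+v~~~~
~~~~++~~~
~~~~~~~~~
gen 18: ~~~~~~~~~
~~~~~~~~~
~~~~++~~~
~~~+~~~~~
~~~+~>~~~
~~~~++~~~
~~~~~~~~~
gen 19: ~~~~~~~~~
~~~~~~~~~
~~~~++~~~
~~~+~~~~~
~~~+~+~~~
~~~~+v~~~
~~~~~~~~~
gen 20: ~~~~~~~~~
~~~~~~~~~
~~~~++~~~
~~~+~~~~~
~~~+~+~~~
~~~~+~>~~
~~~~~~~~~
gen 21: ~~~~~~~~~
~~~~~~~~~
~~~~++~~~
~~~+~~~~~
~~~+~+~~~
~~~~+~+~~
~~~~~~v~~
gen 22: ~~~~~~~~~
~~~~~~~~~
~~~~++~~~
~~~+~~~~~
~~~+~+~~~
~~~~+~+~~
~~~~~<+~~
gen 23: ~~~~~~~~~
~~~~~~~~~
~~~~++~~~
~~~+~~~~~
~~~+~+~~~
~~~~+^+~~
~~~~~++~~
gen 24: ~~~~~~~~~
~~~~~~~~~
~~~~++~~~
~~~+~~~~~
~~~+~+~~~
~~~~++>~~
~~~~~++~~
gen 25: ~~~~~~~~~
~~~~~~~~~
~~~~++~~~
~~~+~~~~~
~~~+~+^~~
~~~~++~~~
~~~~~++~~
gen 26: ~~~~~~~~~
~~~~~~~~~
~~~~++~~~
~~~+~~~~~
~~~+~++>~
~~~~++~~~
~~~~~++~~
gen 27: ~~~~~~~~~
~~~~~~~~~
~~~~++~~~
~~~+~~~~~
~~~+~+++~
~~~~++~v~
~~~~~++~~
gen 28: ~~~~~~~~~
~~~~~~~~~
~~~~++~~~
~~~+~~~~~
~~~+~+++~
~~~~++<+~
~~~~~++~~
gen 29: ~~~~~~~~~
~~~~~~~~~
~~~~++~~~
~~~+~~~~~
~~~+~+^+~
~~~~++++~
~~~~~++~~

4,6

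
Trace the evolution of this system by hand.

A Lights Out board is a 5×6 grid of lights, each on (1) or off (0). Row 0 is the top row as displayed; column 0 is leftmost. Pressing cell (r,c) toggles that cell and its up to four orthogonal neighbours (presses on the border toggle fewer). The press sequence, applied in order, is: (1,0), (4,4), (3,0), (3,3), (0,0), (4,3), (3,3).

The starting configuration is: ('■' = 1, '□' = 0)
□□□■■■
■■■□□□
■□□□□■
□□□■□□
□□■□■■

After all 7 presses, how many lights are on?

0) □□□■■■
■■■□□□
■□□□□■
□□□■□□
□□■□■■
1) ■□□■■■
□□■□□□
□□□□□■
□□□■□□
□□■□■■
2) ■□□■■■
□□■□□□
□□□□□■
□□□■■□
□□■■□□
3) ■□□■■■
□□■□□□
■□□□□■
■■□■■□
■□■■□□
4) ■□□■■■
□□■□□□
■□□■□■
■■■□□□
■□■□□□
5) □■□■■■
■□■□□□
■□□■□■
■■■□□□
■□■□□□
6) □■□■■■
■□■□□□
■□□■□■
■■■■□□
■□□■■□
7) □■□■■■
■□■□□□
■□□□□■
■■□□■□
■□□□■□

13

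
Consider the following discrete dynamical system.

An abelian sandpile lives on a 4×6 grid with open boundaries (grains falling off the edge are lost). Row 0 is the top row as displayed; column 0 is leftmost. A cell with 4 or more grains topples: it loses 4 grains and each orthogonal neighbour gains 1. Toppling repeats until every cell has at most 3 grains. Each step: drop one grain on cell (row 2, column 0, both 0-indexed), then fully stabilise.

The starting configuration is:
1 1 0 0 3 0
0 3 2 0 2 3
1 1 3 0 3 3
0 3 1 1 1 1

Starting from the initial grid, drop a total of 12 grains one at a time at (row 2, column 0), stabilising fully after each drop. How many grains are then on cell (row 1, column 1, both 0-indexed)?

k=0  1 1 0 0 3 0
0 3 2 0 2 3
1 1 3 0 3 3
0 3 1 1 1 1
k=1  1 1 0 0 3 0
0 3 2 0 2 3
2 1 3 0 3 3
0 3 1 1 1 1
k=2  1 1 0 0 3 0
0 3 2 0 2 3
3 1 3 0 3 3
0 3 1 1 1 1
k=3  1 1 0 0 3 0
1 3 2 0 2 3
0 2 3 0 3 3
1 3 1 1 1 1
k=4  1 1 0 0 3 0
1 3 2 0 2 3
1 2 3 0 3 3
1 3 1 1 1 1
k=5  1 1 0 0 3 0
1 3 2 0 2 3
2 2 3 0 3 3
1 3 1 1 1 1
k=6  1 1 0 0 3 0
1 3 2 0 2 3
3 2 3 0 3 3
1 3 1 1 1 1
k=7  1 1 0 0 3 0
2 3 2 0 2 3
0 3 3 0 3 3
2 3 1 1 1 1
k=8  1 1 0 0 3 0
2 3 2 0 2 3
1 3 3 0 3 3
2 3 1 1 1 1
k=9  1 1 0 0 3 0
2 3 2 0 2 3
2 3 3 0 3 3
2 3 1 1 1 1
k=10  1 1 0 0 3 0
2 3 2 0 2 3
3 3 3 0 3 3
2 3 1 1 1 1
k=11  2 2 1 0 3 0
0 2 0 1 2 3
3 3 1 1 3 3
0 1 3 1 1 1
k=12  2 2 1 0 3 0
1 3 0 1 2 3
1 0 2 1 3 3
1 2 3 1 1 1

3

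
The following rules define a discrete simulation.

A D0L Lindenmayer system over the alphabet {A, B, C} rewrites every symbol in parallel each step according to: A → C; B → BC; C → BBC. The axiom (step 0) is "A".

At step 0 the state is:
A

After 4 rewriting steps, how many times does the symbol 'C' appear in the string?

7

step 0: A
step 1: C
step 2: BBC
step 3: BCBCBBC
step 4: BCBBCBCBBCBCBCBBC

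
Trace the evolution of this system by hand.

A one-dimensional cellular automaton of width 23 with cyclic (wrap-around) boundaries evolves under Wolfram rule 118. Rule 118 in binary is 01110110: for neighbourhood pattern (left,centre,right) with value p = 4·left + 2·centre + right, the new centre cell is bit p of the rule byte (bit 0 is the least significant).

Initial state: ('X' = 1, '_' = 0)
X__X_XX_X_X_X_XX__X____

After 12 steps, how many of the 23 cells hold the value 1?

16

gen 0: X__X_XX_X_X_X_XX__X____
gen 1: XXXXX_XXXXXXXX_XXXXX__X
gen 2: ____XX_______XX____XXX_
gen 3: ___X_XX_____X_XX__X__XX
gen 4: X_XXX_XX___XXX_XXXXXX_X
gen 5: XX__XX_XX_X__XX_____XX_
gen 6: _XXX_XX_XXXXX_XX___X_XX
gen 7: X__XX_XX____XX_XX_XXX_X
gen 8: XXX_XX_XX__X_XX_XX__XX_
gen 9: __XX_XX_XXXXX_XX_XXX_XX
gen 10: XX_XX_XX____XX_XX__XX_X
gen 11: _XX_XX_XX__X_XX_XXX_XX_
gen 12: X_XX_XX_XXXXX_XX__XX_XX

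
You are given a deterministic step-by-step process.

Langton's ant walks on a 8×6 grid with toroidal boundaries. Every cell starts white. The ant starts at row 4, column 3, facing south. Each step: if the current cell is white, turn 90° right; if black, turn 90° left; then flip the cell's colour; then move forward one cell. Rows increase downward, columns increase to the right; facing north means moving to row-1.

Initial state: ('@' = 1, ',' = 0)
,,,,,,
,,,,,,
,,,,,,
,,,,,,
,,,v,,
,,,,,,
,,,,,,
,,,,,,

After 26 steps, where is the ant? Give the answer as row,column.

gen 0: ,,,,,,
,,,,,,
,,,,,,
,,,,,,
,,,v,,
,,,,,,
,,,,,,
,,,,,,
gen 1: ,,,,,,
,,,,,,
,,,,,,
,,,,,,
,,<@,,
,,,,,,
,,,,,,
,,,,,,
gen 2: ,,,,,,
,,,,,,
,,,,,,
,,^,,,
,,@@,,
,,,,,,
,,,,,,
,,,,,,
gen 3: ,,,,,,
,,,,,,
,,,,,,
,,@>,,
,,@@,,
,,,,,,
,,,,,,
,,,,,,
gen 4: ,,,,,,
,,,,,,
,,,,,,
,,@@,,
,,@v,,
,,,,,,
,,,,,,
,,,,,,
gen 5: ,,,,,,
,,,,,,
,,,,,,
,,@@,,
,,@,>,
,,,,,,
,,,,,,
,,,,,,
gen 6: ,,,,,,
,,,,,,
,,,,,,
,,@@,,
,,@,@,
,,,,v,
,,,,,,
,,,,,,
gen 7: ,,,,,,
,,,,,,
,,,,,,
,,@@,,
,,@,@,
,,,<@,
,,,,,,
,,,,,,
gen 8: ,,,,,,
,,,,,,
,,,,,,
,,@@,,
,,@^@,
,,,@@,
,,,,,,
,,,,,,
gen 9: ,,,,,,
,,,,,,
,,,,,,
,,@@,,
,,@@>,
,,,@@,
,,,,,,
,,,,,,
gen 10: ,,,,,,
,,,,,,
,,,,,,
,,@@^,
,,@@,,
,,,@@,
,,,,,,
,,,,,,
gen 11: ,,,,,,
,,,,,,
,,,,,,
,,@@@>
,,@@,,
,,,@@,
,,,,,,
,,,,,,
gen 12: ,,,,,,
,,,,,,
,,,,,,
,,@@@@
,,@@,v
,,,@@,
,,,,,,
,,,,,,
gen 13: ,,,,,,
,,,,,,
,,,,,,
,,@@@@
,,@@<@
,,,@@,
,,,,,,
,,,,,,
gen 14: ,,,,,,
,,,,,,
,,,,,,
,,@@^@
,,@@@@
,,,@@,
,,,,,,
,,,,,,
gen 15: ,,,,,,
,,,,,,
,,,,,,
,,@<,@
,,@@@@
,,,@@,
,,,,,,
,,,,,,
gen 16: ,,,,,,
,,,,,,
,,,,,,
,,@,,@
,,@v@@
,,,@@,
,,,,,,
,,,,,,
gen 17: ,,,,,,
,,,,,,
,,,,,,
,,@,,@
,,@,>@
,,,@@,
,,,,,,
,,,,,,
gen 18: ,,,,,,
,,,,,,
,,,,,,
,,@,^@
,,@,,@
,,,@@,
,,,,,,
,,,,,,
gen 19: ,,,,,,
,,,,,,
,,,,,,
,,@,@>
,,@,,@
,,,@@,
,,,,,,
,,,,,,
gen 20: ,,,,,,
,,,,,,
,,,,,^
,,@,@,
,,@,,@
,,,@@,
,,,,,,
,,,,,,
gen 21: ,,,,,,
,,,,,,
>,,,,@
,,@,@,
,,@,,@
,,,@@,
,,,,,,
,,,,,,
gen 22: ,,,,,,
,,,,,,
@,,,,@
v,@,@,
,,@,,@
,,,@@,
,,,,,,
,,,,,,
gen 23: ,,,,,,
,,,,,,
@,,,,@
@,@,@<
,,@,,@
,,,@@,
,,,,,,
,,,,,,
gen 24: ,,,,,,
,,,,,,
@,,,,^
@,@,@@
,,@,,@
,,,@@,
,,,,,,
,,,,,,
gen 25: ,,,,,,
,,,,,,
@,,,<,
@,@,@@
,,@,,@
,,,@@,
,,,,,,
,,,,,,
gen 26: ,,,,,,
,,,,^,
@,,,@,
@,@,@@
,,@,,@
,,,@@,
,,,,,,
,,,,,,

1,4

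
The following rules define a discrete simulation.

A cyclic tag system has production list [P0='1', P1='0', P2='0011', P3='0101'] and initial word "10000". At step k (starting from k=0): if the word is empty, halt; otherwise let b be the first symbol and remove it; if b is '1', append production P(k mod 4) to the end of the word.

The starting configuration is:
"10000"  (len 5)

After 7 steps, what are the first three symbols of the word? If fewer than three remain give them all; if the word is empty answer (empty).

[0] "10000"  (len 5)
[1] "00001"  (len 5)
[2] "0001"  (len 4)
[3] "001"  (len 3)
[4] "01"  (len 2)
[5] "1"  (len 1)
[6] "0"  (len 1)
[7] (halted — word empty)

(empty)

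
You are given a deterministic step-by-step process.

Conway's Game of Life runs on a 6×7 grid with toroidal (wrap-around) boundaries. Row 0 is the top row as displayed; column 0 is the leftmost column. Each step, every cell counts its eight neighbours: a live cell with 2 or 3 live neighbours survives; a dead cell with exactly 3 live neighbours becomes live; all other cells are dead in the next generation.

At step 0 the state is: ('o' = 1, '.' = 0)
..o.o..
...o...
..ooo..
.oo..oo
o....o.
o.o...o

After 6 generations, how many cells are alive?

32

[0] ..o.o..
...o...
..ooo..
.oo..oo
o....o.
o.o...o
[1] .oo....
.......
.o..oo.
ooo..oo
..o..o.
o..o.oo
[2] ooo...o
.oo....
.oo.oo.
o.oo...
..oo...
o..oooo
[3] ....o..
.....oo
o...o..
.......
o....o.
....oo.
[4] ....o.o
....ooo
.....oo
......o
....ooo
....ooo
[5] o..o...
o...o..
o...o..
o...o..
o...o..
o..o...
[6] oo.oo.o
oo.oo.o
oo.oooo
oo.oooo
oo.oo.o
oo.oo.o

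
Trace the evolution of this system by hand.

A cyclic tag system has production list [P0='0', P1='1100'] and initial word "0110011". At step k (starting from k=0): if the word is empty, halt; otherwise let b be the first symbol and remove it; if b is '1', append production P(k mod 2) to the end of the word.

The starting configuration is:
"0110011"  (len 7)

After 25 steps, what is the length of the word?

[0] "0110011"  (len 7)
[1] "110011"  (len 6)
[2] "100111100"  (len 9)
[3] "001111000"  (len 9)
[4] "01111000"  (len 8)
[5] "1111000"  (len 7)
[6] "1110001100"  (len 10)
[7] "1100011000"  (len 10)
[8] "1000110001100"  (len 13)
[9] "0001100011000"  (len 13)
[10] "001100011000"  (len 12)
[11] "01100011000"  (len 11)
[12] "1100011000"  (len 10)
[13] "1000110000"  (len 10)
[14] "0001100001100"  (len 13)
[15] "001100001100"  (len 12)
[16] "01100001100"  (len 11)
[17] "1100001100"  (len 10)
[18] "1000011001100"  (len 13)
[19] "0000110011000"  (len 13)
[20] "000110011000"  (len 12)
[21] "00110011000"  (len 11)
[22] "0110011000"  (len 10)
[23] "110011000"  (len 9)
[24] "100110001100"  (len 12)
[25] "001100011000"  (len 12)

12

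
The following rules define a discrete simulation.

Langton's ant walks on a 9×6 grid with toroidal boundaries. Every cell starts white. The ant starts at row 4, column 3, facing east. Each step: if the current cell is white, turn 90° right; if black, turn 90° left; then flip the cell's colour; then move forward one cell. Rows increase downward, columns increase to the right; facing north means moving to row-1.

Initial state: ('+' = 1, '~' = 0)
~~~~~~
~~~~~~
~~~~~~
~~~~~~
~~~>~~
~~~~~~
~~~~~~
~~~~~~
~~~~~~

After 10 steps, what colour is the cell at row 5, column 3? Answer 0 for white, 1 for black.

k=0  ~~~~~~
~~~~~~
~~~~~~
~~~~~~
~~~>~~
~~~~~~
~~~~~~
~~~~~~
~~~~~~
k=1  ~~~~~~
~~~~~~
~~~~~~
~~~~~~
~~~+~~
~~~v~~
~~~~~~
~~~~~~
~~~~~~
k=2  ~~~~~~
~~~~~~
~~~~~~
~~~~~~
~~~+~~
~~<+~~
~~~~~~
~~~~~~
~~~~~~
k=3  ~~~~~~
~~~~~~
~~~~~~
~~~~~~
~~^+~~
~~++~~
~~~~~~
~~~~~~
~~~~~~
k=4  ~~~~~~
~~~~~~
~~~~~~
~~~~~~
~~+>~~
~~++~~
~~~~~~
~~~~~~
~~~~~~
k=5  ~~~~~~
~~~~~~
~~~~~~
~~~^~~
~~+~~~
~~++~~
~~~~~~
~~~~~~
~~~~~~
k=6  ~~~~~~
~~~~~~
~~~~~~
~~~+>~
~~+~~~
~~++~~
~~~~~~
~~~~~~
~~~~~~
k=7  ~~~~~~
~~~~~~
~~~~~~
~~~++~
~~+~v~
~~++~~
~~~~~~
~~~~~~
~~~~~~
k=8  ~~~~~~
~~~~~~
~~~~~~
~~~++~
~~+<+~
~~++~~
~~~~~~
~~~~~~
~~~~~~
k=9  ~~~~~~
~~~~~~
~~~~~~
~~~^+~
~~+++~
~~++~~
~~~~~~
~~~~~~
~~~~~~
k=10  ~~~~~~
~~~~~~
~~~~~~
~~<~+~
~~+++~
~~++~~
~~~~~~
~~~~~~
~~~~~~

1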